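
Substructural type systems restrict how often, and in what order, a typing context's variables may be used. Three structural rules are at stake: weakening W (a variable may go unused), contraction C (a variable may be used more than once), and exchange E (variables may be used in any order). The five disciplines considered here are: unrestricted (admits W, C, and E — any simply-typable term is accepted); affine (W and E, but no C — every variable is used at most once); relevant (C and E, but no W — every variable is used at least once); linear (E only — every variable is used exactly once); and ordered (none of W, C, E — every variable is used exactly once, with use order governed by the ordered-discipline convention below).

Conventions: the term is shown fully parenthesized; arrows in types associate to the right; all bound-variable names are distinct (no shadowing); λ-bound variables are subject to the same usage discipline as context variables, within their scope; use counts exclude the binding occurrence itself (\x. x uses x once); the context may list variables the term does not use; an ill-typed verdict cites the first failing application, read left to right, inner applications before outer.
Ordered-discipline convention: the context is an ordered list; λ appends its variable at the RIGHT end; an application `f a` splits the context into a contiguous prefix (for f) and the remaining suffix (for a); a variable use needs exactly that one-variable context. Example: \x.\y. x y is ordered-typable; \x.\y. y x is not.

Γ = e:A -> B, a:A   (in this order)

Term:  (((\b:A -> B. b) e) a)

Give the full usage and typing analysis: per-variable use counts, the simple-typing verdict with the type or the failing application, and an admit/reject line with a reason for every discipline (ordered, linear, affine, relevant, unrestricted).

use counts: e=1; a=1; b (bound)=1
left-to-right use order: b, e, a
typing: the term checks, with type B
ordered: ✓, e, a, b: once each, no exchange needed
linear: ✓, each of e, a, b used exactly once
affine: ✓, e, a, b: no repeats, contraction unneeded
relevant: ✓, at least one use each (e, a, b)
unrestricted: ✓, simply typable at B; W, C, E all held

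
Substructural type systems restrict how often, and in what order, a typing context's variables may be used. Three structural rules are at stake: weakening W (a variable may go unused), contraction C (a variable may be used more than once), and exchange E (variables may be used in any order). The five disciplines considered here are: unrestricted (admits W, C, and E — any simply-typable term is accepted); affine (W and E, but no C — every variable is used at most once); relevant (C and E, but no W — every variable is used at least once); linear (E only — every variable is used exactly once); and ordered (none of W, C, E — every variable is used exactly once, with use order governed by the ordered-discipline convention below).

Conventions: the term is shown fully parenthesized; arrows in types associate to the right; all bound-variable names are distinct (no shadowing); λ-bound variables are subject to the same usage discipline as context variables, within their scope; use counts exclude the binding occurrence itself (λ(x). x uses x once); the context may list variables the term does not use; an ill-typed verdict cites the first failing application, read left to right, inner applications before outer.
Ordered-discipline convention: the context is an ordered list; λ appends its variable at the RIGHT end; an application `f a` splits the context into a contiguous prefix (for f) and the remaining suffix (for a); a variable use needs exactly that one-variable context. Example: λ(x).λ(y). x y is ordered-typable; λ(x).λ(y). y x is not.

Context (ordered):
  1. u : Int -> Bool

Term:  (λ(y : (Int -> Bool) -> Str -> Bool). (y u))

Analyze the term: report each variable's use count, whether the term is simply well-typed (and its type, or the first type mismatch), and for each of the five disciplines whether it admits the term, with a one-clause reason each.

usage: u ×1, y [bound] ×1
use order (left to right): y, u
typing: well-typed — term : ((Int -> Bool) -> Str -> Bool) -> Str -> Bool
ordered: ✗ — use order y, u needs exchange
linear: ✓ — u, y: one use apiece
affine: ✓ — no duplicate uses among u, y
relevant: ✓ — at least one use each (u, y)
unrestricted: ✓ — typability at ((Int -> Bool) -> Str -> Bool) -> Str -> Bool is all that's needed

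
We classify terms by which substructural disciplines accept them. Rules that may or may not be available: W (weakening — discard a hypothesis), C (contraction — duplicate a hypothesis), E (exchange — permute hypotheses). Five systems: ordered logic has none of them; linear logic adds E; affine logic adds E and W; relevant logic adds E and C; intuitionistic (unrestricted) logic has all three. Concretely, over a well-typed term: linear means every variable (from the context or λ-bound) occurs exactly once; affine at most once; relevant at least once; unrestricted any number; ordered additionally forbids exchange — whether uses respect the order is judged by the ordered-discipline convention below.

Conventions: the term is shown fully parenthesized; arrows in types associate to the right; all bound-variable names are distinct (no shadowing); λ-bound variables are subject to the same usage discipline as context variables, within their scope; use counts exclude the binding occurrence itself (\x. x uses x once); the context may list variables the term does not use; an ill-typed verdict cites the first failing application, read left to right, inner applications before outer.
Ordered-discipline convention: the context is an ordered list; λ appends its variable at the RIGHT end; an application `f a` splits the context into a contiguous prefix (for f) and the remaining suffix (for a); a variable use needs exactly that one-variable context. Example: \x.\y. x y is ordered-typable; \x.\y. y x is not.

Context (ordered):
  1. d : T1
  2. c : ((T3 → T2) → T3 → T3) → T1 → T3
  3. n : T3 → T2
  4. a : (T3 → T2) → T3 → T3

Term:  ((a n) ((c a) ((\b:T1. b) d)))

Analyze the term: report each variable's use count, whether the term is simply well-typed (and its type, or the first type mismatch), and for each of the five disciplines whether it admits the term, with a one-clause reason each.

counts: d: 1, c: 1, n: 1, a: 2, b [bound]: 1
left-to-right use order: a, n, c, a, b, d
typing: ✓ — T3
ordered: ✗, needs contraction — a ×2
linear: ✗, needs contraction — a ×2
affine: ✗, needs contraction — a ×2
relevant: ✓, at least one use each (d, c, n, a, b)
unrestricted: ✓, typability at T3 is all that's needed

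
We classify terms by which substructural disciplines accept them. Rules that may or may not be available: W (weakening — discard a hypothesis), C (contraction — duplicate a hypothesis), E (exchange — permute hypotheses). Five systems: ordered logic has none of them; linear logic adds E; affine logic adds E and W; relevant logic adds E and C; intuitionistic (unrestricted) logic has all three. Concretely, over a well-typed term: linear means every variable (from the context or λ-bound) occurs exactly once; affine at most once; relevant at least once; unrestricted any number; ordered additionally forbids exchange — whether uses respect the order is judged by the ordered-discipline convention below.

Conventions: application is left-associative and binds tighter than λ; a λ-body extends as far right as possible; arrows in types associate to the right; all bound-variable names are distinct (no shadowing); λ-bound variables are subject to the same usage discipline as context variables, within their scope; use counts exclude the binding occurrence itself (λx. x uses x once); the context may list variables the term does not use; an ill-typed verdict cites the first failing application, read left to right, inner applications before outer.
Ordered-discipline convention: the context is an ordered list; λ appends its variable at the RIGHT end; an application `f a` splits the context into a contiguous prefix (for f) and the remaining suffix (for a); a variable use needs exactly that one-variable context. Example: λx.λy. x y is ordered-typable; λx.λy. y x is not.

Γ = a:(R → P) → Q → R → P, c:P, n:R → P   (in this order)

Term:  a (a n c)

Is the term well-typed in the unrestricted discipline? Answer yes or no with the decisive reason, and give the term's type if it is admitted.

no — the type mismatch rejects it
use counts: a ×2, c ×1, n ×1
left-to-right use order: a, a, n, c
typing: ill-typed: an argument P mismatches the expected Q
all disciplines: ordered ✗ | linear ✗ | affine ✗ | relevant ✗ | unrestricted ✗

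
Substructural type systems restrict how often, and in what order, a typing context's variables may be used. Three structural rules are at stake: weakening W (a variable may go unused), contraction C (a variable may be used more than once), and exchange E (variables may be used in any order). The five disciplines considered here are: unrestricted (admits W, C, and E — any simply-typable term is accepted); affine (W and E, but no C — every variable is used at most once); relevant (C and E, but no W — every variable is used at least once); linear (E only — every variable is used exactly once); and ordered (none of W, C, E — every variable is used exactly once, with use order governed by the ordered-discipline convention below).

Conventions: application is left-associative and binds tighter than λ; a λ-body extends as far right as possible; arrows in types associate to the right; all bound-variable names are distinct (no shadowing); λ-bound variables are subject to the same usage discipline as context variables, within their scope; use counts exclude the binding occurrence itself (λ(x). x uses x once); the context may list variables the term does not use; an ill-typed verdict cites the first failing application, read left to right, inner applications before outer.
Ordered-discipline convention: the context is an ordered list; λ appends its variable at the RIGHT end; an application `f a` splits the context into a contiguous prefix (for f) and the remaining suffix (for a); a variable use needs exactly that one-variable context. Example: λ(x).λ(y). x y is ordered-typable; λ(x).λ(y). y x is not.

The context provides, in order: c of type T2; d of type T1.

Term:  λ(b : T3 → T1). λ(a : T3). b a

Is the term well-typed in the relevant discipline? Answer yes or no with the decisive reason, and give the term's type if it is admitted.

no — c, d never used (weakening)
variable uses: c=0; d=0; b (λ-bound)=1; a (λ-bound)=1
use order (left to right): b, a
typing: well-typed — term : (T3 → T1) → T3 → T1
per-discipline verdicts: ordered ✗; linear ✗; affine ✓; relevant ✗; unrestricted ✓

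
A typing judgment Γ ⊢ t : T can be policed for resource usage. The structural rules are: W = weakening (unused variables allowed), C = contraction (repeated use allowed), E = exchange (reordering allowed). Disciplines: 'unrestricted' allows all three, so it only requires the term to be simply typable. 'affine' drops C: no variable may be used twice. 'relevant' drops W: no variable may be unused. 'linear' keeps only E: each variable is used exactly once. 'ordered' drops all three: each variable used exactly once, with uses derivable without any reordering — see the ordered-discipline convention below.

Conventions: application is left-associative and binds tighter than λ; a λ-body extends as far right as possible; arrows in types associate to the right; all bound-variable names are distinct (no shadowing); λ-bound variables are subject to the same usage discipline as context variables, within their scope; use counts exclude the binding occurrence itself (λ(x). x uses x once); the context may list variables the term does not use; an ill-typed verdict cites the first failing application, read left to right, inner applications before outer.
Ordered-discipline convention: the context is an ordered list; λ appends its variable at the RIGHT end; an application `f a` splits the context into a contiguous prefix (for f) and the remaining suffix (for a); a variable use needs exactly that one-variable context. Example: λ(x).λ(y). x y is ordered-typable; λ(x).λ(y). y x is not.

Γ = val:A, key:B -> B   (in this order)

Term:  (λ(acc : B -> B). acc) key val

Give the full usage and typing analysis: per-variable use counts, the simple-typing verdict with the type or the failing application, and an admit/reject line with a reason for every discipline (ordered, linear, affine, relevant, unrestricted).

use counts: val: 1×, key: 1×, acc [bound]: 1×
uses in reading order: acc, key, val
typing: ill-typed: an application expects B but receives A
ordered: ✗ — a type mismatch blocks all five
linear: ✗ — the type mismatch rejects it
affine: ✗ — not simply typable
relevant: ✗ — fails simple typing
unrestricted: ✗ — a type mismatch blocks all five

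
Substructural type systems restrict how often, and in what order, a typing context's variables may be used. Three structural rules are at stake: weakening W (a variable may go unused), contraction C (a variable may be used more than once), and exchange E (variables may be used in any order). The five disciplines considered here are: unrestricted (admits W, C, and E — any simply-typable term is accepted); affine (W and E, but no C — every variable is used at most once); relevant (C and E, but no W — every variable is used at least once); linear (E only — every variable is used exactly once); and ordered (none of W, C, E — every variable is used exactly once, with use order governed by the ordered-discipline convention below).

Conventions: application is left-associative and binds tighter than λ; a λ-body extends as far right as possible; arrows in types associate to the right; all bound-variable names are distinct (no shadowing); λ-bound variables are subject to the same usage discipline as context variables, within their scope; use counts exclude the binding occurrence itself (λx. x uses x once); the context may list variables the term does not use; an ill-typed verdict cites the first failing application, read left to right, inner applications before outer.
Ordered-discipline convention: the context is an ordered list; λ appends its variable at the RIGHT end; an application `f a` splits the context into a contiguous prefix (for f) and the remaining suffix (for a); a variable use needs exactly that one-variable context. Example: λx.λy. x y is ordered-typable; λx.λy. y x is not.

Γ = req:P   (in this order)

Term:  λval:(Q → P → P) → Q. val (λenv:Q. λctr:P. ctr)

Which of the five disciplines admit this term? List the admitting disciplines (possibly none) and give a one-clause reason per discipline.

admitting disciplines: affine, unrestricted
counts: req ×0, val (bound) ×1, env (bound) ×0, ctr (bound) ×1
uses in reading order: val, ctr
typing: ✓ — ((Q → P → P) → Q) → Q
ordered ✗ (req, env left unused)
linear ✗ (req, env left unused)
affine ✓ (no duplicate uses among req, val, env, ctr)
relevant ✗ (req, env left unused)
unrestricted ✓ (typability at ((Q → P → P) → Q) → Q is all that's needed)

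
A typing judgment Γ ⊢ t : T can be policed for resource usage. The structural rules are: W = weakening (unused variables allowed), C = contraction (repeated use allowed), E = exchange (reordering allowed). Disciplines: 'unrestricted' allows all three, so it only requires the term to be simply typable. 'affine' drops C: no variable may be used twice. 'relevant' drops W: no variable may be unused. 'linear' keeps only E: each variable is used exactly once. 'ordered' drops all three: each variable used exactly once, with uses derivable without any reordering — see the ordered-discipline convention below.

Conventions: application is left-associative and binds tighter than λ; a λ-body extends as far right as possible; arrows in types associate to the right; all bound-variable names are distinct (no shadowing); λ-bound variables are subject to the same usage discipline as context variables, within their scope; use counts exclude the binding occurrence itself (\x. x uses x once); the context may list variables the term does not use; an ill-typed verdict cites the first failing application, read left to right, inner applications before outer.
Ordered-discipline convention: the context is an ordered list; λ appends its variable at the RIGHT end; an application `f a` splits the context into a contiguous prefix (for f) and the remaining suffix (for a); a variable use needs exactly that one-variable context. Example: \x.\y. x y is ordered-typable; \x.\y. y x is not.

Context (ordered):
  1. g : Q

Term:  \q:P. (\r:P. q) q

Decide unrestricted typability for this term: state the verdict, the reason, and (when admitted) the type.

yes — simply typable at P -> P; W, C, E all held; term : P -> P
counts: g: 0; q (bound): 2; r (bound): 0
left-to-right use order: q, q
typing: well-typed — term : P -> P
all disciplines: ordered ✗; linear ✗; affine ✗; relevant ✗; unrestricted ✓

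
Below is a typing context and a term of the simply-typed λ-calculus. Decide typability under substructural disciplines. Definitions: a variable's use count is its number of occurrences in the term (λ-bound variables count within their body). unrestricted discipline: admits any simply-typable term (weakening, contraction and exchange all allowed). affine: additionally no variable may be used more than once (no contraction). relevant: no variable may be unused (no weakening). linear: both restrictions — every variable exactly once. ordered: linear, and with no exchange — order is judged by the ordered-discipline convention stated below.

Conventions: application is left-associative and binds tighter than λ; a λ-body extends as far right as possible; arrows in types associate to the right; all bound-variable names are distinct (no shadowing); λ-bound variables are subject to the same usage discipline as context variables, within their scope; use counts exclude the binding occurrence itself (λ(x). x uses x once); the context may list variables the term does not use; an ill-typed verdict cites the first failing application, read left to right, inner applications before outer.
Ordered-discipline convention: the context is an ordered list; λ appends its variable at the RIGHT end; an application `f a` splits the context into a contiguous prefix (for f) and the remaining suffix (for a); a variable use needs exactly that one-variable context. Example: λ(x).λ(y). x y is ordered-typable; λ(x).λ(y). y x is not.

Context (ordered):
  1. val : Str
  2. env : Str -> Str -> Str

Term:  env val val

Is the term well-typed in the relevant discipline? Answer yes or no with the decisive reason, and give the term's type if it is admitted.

yes — none of val, env goes unused; term : Str
variable uses: val: 2×, env: 1×
order of uses: env, val, val
typing: ✓ — Str
all disciplines: ordered ✗ · linear ✗ · affine ✗ · relevant ✓ · unrestricted ✓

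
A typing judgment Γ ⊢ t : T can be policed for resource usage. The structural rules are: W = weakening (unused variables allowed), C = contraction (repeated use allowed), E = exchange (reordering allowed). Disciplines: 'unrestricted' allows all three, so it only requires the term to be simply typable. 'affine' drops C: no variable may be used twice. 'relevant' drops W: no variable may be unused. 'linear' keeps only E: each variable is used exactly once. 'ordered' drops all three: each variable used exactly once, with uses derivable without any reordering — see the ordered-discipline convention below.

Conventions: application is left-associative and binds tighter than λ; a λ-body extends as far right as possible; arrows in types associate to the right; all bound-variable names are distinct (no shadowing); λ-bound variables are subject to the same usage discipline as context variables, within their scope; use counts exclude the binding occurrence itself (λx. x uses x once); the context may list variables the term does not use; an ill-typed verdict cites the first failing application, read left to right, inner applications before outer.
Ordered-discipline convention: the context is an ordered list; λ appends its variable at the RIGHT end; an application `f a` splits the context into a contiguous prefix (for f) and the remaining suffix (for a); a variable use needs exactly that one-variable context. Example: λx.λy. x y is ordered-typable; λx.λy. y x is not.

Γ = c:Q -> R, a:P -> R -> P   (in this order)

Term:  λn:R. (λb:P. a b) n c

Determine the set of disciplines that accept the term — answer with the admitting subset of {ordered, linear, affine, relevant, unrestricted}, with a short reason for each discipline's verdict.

admitted in: none
usage: c: 1×, a: 1×, n [bound]: 1×, b [bound]: 1×
order of uses: a, b, n, c
typing: ill-typed: an application expects P but receives R
ordered: ✗ — the type mismatch rejects it
linear: ✗ — not simply typable
affine: ✗ — fails simple typing
relevant: ✗ — a type mismatch blocks all five
unrestricted: ✗ — the type mismatch rejects it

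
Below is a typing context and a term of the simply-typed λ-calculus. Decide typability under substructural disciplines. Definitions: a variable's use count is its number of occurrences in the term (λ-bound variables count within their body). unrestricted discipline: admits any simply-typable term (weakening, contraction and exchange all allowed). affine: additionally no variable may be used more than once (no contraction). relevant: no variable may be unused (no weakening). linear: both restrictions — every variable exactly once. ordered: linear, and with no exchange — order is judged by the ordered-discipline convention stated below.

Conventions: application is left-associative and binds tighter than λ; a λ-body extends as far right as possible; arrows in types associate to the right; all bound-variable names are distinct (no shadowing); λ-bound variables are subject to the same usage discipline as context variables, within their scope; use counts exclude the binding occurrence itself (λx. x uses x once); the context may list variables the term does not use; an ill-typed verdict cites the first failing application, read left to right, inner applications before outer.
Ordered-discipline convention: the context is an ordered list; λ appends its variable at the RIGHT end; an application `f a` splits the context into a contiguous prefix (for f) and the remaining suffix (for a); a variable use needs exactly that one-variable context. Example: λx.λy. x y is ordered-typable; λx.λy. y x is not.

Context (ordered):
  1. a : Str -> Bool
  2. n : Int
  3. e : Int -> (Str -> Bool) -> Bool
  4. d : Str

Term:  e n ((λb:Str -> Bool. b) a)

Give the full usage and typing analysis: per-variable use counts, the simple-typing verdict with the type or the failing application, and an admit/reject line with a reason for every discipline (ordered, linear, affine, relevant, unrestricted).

counts: a: 1×, n: 1×, e: 1×, d: 0×, b (λ-bound): 1×
use order (left to right): e, n, b, a
typing: the term checks, with type Bool
ordered: ✗, needs weakening: d unused
linear: ✗, needs weakening: d unused
affine: ✓, no duplicate uses among a, n, e, d, b
relevant: ✗, needs weakening: d unused
unrestricted: ✓, type-checks (Bool) and nothing is barred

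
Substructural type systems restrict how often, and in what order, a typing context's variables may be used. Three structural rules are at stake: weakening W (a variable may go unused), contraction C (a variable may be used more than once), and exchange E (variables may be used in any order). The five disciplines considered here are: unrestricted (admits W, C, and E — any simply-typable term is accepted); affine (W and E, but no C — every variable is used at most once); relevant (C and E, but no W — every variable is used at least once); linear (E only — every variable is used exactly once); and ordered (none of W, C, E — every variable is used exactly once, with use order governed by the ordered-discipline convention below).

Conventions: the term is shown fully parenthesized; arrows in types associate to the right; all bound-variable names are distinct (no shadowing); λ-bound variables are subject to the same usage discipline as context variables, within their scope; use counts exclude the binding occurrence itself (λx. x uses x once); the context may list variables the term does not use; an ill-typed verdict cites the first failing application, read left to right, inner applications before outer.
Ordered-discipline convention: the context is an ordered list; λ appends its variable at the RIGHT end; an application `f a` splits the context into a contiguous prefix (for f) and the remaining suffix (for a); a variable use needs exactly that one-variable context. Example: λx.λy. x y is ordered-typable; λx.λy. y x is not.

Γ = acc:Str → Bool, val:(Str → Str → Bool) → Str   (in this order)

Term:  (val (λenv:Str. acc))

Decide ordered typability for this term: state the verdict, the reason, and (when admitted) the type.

no — env left unused
variable uses: acc=1, val=1, env (bound)=0
left-to-right use order: val, acc
typing: the term checks, with type Str
across the five disciplines: ordered ✗; linear ✗; affine ✓; relevant ✗; unrestricted ✓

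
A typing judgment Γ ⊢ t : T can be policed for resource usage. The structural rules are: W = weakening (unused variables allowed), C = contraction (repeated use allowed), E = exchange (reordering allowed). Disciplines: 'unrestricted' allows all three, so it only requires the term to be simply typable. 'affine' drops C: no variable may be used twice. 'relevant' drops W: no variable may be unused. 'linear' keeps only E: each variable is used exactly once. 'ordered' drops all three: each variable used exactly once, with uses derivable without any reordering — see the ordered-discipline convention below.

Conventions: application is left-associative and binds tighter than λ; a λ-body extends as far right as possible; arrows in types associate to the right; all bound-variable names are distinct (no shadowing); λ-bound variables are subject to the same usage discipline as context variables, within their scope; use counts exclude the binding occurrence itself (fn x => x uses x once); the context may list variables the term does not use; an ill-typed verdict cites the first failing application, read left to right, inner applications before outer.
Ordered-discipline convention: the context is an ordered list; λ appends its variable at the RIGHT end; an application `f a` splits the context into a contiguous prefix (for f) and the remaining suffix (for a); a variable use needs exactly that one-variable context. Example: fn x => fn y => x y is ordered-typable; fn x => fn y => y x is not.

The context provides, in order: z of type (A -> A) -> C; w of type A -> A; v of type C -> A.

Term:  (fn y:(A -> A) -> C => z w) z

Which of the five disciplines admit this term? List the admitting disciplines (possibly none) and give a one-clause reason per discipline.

admitted by: unrestricted
counts: z: 2×; w: 1×; v: 0×; y (bound): 0×
use order (left to right): z, w, z
typing: ✓ — C
ordered: ✗ — z ×2 used more than once (contraction); v, y left unused
linear: ✗ — z ×2 used more than once (contraction); v, y left unused
affine: ✗ — z ×2 used more than once (contraction)
relevant: ✗ — v, y left unused
unrestricted: ✓ — simply typable at C; W, C, E all held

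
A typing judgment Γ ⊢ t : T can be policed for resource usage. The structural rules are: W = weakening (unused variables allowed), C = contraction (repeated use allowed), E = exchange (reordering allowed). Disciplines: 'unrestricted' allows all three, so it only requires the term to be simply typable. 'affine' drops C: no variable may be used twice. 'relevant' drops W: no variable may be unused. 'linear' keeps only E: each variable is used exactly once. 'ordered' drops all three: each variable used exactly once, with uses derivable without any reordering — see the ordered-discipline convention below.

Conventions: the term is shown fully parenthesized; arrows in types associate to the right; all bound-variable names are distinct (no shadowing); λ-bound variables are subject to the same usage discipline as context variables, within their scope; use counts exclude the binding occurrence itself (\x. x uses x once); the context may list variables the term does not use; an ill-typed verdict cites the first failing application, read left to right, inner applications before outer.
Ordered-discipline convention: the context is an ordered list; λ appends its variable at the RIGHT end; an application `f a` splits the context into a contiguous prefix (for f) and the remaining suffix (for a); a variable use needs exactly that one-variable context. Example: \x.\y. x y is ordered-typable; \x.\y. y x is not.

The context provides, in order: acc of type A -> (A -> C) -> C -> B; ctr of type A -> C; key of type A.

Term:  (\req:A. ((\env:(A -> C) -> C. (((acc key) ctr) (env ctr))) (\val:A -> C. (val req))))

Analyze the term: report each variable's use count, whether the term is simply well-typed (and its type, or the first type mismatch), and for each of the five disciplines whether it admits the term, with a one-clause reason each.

variable uses: acc ×1, ctr ×2, key ×1, req (λ-bound) ×1, env (λ-bound) ×1, val (λ-bound) ×1
order of uses: acc, key, ctr, env, ctr, val, req
typing: well-typed at A -> B
ordered ✗ (uses contraction: ctr ×2)
linear ✗ (uses contraction: ctr ×2)
affine ✗ (uses contraction: ctr ×2)
relevant ✓ (every one of acc, ctr, key, req, env, val appears)
unrestricted ✓ (well-typed at A -> B; no restrictions here)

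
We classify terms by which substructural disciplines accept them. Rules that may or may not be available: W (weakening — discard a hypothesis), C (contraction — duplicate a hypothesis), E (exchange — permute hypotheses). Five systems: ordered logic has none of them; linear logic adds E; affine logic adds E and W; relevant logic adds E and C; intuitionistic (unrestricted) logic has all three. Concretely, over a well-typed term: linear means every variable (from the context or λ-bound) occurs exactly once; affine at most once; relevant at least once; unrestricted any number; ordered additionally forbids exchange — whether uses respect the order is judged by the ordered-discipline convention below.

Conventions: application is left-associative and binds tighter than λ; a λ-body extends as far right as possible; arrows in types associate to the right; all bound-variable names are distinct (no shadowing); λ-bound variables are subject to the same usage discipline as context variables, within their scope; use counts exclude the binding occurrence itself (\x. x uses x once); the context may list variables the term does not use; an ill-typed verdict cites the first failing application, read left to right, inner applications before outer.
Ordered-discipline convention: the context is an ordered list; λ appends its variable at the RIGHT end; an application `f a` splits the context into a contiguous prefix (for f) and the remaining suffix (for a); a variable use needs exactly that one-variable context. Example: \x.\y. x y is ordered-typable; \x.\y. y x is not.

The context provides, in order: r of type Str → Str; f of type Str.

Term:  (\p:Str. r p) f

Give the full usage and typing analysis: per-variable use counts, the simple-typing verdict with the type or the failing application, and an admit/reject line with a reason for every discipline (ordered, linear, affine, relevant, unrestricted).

counts: r: 1×, f: 1×, p (bound): 1×
use order (left to right): r, p, f
typing: well-typed — term : Str
ordered: ✓, single-use (r, f, p), ordered derivation ok
linear: ✓, each of r, f, p used exactly once
affine: ✓, no duplicate uses among r, f, p
relevant: ✓, none of r, f, p goes unused
unrestricted: ✓, simply typable at Str; W, C, E all held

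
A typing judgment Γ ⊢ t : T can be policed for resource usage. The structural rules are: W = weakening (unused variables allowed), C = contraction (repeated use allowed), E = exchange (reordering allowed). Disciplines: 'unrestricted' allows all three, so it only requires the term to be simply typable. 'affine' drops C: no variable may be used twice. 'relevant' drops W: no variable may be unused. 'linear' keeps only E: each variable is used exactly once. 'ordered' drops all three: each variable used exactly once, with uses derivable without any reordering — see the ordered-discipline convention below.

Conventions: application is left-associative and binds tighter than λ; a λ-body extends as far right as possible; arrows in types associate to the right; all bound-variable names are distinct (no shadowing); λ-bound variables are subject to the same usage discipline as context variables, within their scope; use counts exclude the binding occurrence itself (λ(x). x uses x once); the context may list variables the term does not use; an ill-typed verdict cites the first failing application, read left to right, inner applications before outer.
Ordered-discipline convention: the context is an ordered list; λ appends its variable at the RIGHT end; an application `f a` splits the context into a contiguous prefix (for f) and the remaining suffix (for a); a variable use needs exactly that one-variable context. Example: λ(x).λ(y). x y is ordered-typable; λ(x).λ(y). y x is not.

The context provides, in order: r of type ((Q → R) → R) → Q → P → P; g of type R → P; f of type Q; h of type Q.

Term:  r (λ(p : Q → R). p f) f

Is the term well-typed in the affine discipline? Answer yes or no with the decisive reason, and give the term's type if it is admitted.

no — needs contraction — f ×2
use counts: r: 1×, g: 0×, f: 2×, h: 0×, p (λ-bound): 1×
order of uses: r, p, f, f
typing: the term checks, with type P → P
all disciplines: ordered ✗ · linear ✗ · affine ✗ · relevant ✗ · unrestricted ✓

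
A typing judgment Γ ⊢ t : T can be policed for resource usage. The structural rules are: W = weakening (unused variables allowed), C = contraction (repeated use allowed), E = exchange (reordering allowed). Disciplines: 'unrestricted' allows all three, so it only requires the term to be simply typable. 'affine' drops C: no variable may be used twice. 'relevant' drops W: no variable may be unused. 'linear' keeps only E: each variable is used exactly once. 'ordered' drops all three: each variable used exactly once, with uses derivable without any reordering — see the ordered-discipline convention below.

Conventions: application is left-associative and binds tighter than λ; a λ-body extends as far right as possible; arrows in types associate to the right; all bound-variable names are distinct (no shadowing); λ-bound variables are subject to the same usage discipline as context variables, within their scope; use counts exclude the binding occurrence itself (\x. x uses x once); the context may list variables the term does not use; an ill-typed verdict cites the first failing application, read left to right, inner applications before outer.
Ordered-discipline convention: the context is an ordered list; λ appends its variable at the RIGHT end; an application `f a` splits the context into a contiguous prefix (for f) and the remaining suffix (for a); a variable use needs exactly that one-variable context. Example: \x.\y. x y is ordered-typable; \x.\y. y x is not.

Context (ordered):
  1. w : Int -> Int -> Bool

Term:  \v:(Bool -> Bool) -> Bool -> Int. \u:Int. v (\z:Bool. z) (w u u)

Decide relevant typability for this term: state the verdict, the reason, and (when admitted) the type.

yes — every one of w, v, u, z appears; term : ((Bool -> Bool) -> Bool -> Int) -> Int -> Int
variable uses: w=1, v (λ-bound)=1, u (λ-bound)=2, z (λ-bound)=1
uses in reading order: v, z, w, u, u
typing: ✓ — ((Bool -> Bool) -> Bool -> Int) -> Int -> Int
summary: ordered ✗ | linear ✗ | affine ✗ | relevant ✓ | unrestricted ✓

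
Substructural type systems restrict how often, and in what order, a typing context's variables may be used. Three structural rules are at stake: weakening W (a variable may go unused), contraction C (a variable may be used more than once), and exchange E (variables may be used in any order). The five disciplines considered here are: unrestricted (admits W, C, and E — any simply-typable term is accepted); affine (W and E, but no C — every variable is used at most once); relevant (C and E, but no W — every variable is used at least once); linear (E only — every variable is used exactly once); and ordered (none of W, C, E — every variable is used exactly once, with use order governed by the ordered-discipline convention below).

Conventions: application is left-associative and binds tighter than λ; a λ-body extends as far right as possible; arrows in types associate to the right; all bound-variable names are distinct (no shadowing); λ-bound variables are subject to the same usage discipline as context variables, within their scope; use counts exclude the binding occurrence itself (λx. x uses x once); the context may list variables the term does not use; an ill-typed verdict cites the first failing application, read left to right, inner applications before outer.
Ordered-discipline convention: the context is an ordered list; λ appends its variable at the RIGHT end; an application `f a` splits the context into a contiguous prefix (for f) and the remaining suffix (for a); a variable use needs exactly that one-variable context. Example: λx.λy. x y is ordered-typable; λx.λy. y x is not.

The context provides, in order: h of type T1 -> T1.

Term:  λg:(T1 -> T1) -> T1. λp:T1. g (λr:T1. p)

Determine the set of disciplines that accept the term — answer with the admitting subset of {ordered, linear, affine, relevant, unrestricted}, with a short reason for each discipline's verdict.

admitted in: affine, unrestricted
usage: h: 0×; g [bound]: 1×; p [bound]: 1×; r [bound]: 0×
left-to-right use order: g, p
typing: well-typed — term : ((T1 -> T1) -> T1) -> T1 -> T1
ordered ✗ (unused: h, r — weakening required)
linear ✗ (unused: h, r — weakening required)
affine ✓ (h, g, p, r: no repeats, contraction unneeded)
relevant ✗ (unused: h, r — weakening required)
unrestricted ✓ (well-typed at ((T1 -> T1) -> T1) -> T1 -> T1; no restrictions here)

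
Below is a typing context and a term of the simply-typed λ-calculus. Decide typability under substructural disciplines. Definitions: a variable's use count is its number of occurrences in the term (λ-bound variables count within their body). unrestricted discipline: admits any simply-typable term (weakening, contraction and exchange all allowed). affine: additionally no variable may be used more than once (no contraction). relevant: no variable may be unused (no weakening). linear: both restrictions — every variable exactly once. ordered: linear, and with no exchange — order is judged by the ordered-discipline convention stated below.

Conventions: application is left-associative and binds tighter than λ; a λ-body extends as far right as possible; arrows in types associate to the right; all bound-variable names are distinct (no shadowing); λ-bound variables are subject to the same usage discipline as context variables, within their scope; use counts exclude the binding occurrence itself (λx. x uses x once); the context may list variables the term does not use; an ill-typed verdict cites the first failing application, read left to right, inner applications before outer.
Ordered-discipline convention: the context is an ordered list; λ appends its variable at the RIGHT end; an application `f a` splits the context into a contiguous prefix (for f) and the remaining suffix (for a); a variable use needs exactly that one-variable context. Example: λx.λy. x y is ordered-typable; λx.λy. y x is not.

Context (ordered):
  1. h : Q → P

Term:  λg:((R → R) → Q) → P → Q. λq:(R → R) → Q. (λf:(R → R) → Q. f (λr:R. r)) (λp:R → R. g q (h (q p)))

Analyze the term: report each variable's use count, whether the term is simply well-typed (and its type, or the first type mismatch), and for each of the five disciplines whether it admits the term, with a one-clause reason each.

variable uses: h=1; g (λ-bound)=1; q (λ-bound)=2; f (λ-bound)=1; r (λ-bound)=1; p (λ-bound)=1
uses in reading order: f, r, g, q, h, q, p
typing: the term checks, with type (((R → R) → Q) → P → Q) → ((R → R) → Q) → Q
ordered: ✗ — q ×2 used more than once (contraction)
linear: ✗ — q ×2 used more than once (contraction)
affine: ✗ — q ×2 used more than once (contraction)
relevant: ✓ — h, g, q, f, r, p: all used, weakening unneeded
unrestricted: ✓ — simply typable at (((R → R) → Q) → P → Q) → ((R → R) → Q) → Q; W, C, E all held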